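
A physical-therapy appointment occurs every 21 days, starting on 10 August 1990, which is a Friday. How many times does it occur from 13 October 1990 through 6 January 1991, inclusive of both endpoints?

Occurrences land 21·i days after 10 August 1990 for i = 0, 1, 2, …
13 October 1990 is 64 days after the start; 64 ÷ 21 = 3 remainder 1; since the remainder is 1, round up to i = 4. First occurrence in the window: #5 on 2 November 1990 (4×21 = 84 days in).
6 January 1991 is 149 days after the start; 149 ÷ 21 = 7 remainder 2. Last occurrence in the window: #8 on 4 January 1991.
Occurrences #5 through #8: 4 in total.

4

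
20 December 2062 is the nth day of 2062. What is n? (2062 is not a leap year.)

354

Days in months before December: 31 + 28 + 31 + 30 + 31 + 30 + 31 + 31 + 30 + 31 + 30 = 334.
Plus 20 days into December → day 354.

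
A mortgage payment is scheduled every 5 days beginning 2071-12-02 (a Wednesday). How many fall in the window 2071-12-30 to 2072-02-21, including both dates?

11

Occurrences land 5·i days after 2071-12-02 for i = 0, 1, 2, …
2071-12-30 is 28 days after the start; 28 ÷ 5 = 5 remainder 3; since the remainder is 3, round up to i = 6. First occurrence in the window: #7 on 2072-01-01 (6×5 = 30 days in).
2072-02-21 is 81 days after the start; 81 ÷ 5 = 16 remainder 1. Last occurrence in the window: #17 on 2072-02-20.
Occurrences #7 through #17: 11 in total.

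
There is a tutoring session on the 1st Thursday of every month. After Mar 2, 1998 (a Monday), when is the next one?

Mar 5, 1998

Mar 1998 starts on a Sunday, so its 1st Thursday is Mar 5, 1998 (4 days in).
Mar 5, 1998 is after Mar 2, 1998, so that is the next one.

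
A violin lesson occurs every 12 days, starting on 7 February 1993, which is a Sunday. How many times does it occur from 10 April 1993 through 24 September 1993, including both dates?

14

Occurrences land 12·i days after 7 February 1993 for i = 0, 1, 2, …
10 April 1993 is 62 days after the start; 62 ÷ 12 = 5 remainder 2; since the remainder is 2, round up to i = 6. First occurrence in the window: #7 on 20 April 1993 (6×12 = 72 days in).
24 September 1993 is 229 days after the start; 229 ÷ 12 = 19 remainder 1. Last occurrence in the window: #20 on 23 September 1993.
Occurrences #7 through #20: 14 in total.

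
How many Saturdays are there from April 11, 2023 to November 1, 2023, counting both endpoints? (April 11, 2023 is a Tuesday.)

April 11, 2023 is a Tuesday; the first Saturday on or after it is April 15, 2023 (4 days later).
From April 15, 2023 to November 1, 2023: 15 + 31 + 30 + 31 + 31 + 30 + 31 + 1 = 200 days (rest of April, May, June, July, August, September, October, November).
200 ÷ 7 = 28 full weeks with remainder 4, so 28 more Saturdays after the first → 29.

29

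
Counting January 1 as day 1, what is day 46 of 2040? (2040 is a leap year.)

January has 31 days (46 − 31 = 15 remain).
15 into February → February 15.

2040-02-15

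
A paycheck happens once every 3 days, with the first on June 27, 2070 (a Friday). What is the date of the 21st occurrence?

The 21st occurrence is 20 intervals after the first: 20 × 3 = 60 days after June 27, 2070.
June has 30 days — 3 days to the end of June leaves 57.
July has 31 days (26 left).
26 days into August → August 26, 2070.

August 26, 2070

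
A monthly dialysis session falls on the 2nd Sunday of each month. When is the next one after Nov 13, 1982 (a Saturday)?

Nov 14, 1982

Nov 1982 starts on a Monday; its first Sunday is the 7th, so the 2nd Sunday is the 14th — Nov 14, 1982.
Nov 14, 1982 is after Nov 13, 1982, so that is the next one.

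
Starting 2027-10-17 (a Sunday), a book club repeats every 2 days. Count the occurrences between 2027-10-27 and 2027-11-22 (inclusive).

Occurrences land 2·i days after 2027-10-17 for i = 0, 1, 2, …
2027-10-27 is 10 days after the start; 10 ÷ 2 = 5 remainder 0. First occurrence in the window: #6 on 2027-10-27 (5×2 = 10 days in).
2027-11-22 is 36 days after the start; 36 ÷ 2 = 18 remainder 0. Last occurrence in the window: #19 on 2027-11-22.
Occurrences #6 through #19: 14 in total.

14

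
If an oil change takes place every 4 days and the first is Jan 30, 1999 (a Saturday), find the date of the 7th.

Feb 23, 1999

The 7th occurrence is 6 intervals after the first: 6 × 4 = 24 days after Jan 30, 1999.
Jan has 31 days — 1 day to the end of Jan leaves 23.
23 days into Feb → Feb 23, 1999.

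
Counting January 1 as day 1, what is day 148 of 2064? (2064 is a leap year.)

27 May 2064

January has 31 days (148 − 31 = 117 remain).
February has 29 days (117 − 29 = 88 remain).
March has 31 days (88 − 31 = 57 remain).
April has 30 days (57 − 30 = 27 remain).
27 into May → May 27.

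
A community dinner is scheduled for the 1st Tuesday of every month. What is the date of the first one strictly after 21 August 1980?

August 1980 starts on a Friday, so its 1st Tuesday is 5 August 1980 (4 days in).
That is not after 21 August 1980, so look at September 1980.
September 1980 starts on a Monday, so its 1st Tuesday is 2 September 1980 (1 day in).

2 September 1980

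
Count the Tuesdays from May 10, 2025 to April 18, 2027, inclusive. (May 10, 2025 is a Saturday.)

May 10, 2025 is a Saturday; the first Tuesday on or after it is May 13, 2025 (3 days later).
From May 13, 2025 to April 18, 2027: 232 + 365 + 108 = 705 days (rest of 2025, 2026, to April 18, 2027 in 2027).
705 ÷ 7 = 100 full weeks with remainder 5, so 100 more Tuesdays after the first → 101.

101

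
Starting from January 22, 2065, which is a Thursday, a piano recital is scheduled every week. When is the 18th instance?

May 21, 2065

The 18th occurrence is 17 intervals after the first: 17 × 7 = 119 days after January 22, 2065.
January has 31 days — 9 days to the end of January leaves 110.
February has 28 days (82 left).
March has 31 days (51 left).
April has 30 days (21 left).
21 days into May → May 21, 2065.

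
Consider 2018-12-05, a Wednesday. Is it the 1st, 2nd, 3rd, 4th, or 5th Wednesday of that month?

1st

Day 5 falls in week ⌈5/7⌉ of the month.
Days 1–7 hold the 1st Wednesday, 8–14 the 2nd, 15–21 the 3rd, 22–28 the 4th, 29–31 the 5th.
5 is in the range for the 1st.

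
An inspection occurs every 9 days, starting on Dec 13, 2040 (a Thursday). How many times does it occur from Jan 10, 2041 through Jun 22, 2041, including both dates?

18

Occurrences land 9·i days after Dec 13, 2040 for i = 0, 1, 2, …
Jan 10, 2041 is 28 days after the start; 28 ÷ 9 = 3 remainder 1; since the remainder is 1, round up to i = 4. First occurrence in the window: #5 on Jan 18, 2041 (4×9 = 36 days in).
Jun 22, 2041 is 191 days after the start; 191 ÷ 9 = 21 remainder 2. Last occurrence in the window: #22 on Jun 20, 2041.
Occurrences #5 through #22: 18 in total.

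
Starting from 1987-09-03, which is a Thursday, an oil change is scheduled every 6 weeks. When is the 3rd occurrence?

The 3rd occurrence is 2 intervals after the first: 2 × 42 = 84 days after 1987-09-03.
September has 30 days — 27 days to the end of September leaves 57.
October has 31 days (26 left).
26 days into November → 1987-11-26.

1987-11-26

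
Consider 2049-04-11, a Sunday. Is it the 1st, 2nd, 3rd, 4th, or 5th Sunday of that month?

2nd

Day 11 falls in week ⌈11/7⌉ of the month.
Days 1–7 hold the 1st Sunday, 8–14 the 2nd, 15–21 the 3rd, 22–28 the 4th, 29–31 the 5th.
11 is in the range for the 2nd.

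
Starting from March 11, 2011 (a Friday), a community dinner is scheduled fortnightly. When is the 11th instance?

July 29, 2011

The 11th occurrence is 10 intervals after the first: 10 × 14 = 140 days after March 11, 2011.
March has 31 days — 20 days to the end of March leaves 120.
April has 30 days (90 left).
May has 31 days (59 left).
June has 30 days (29 left).
29 days into July → July 29, 2011.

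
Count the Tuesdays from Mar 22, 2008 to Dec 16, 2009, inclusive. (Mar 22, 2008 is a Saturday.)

Mar 22, 2008 is a Saturday; the first Tuesday on or after it is Mar 25, 2008 (3 days later).
From Mar 25, 2008 to Dec 16, 2009: 281 + 350 = 631 days (rest of 2008, to Dec 16, 2009 in 2009).
631 ÷ 7 = 90 full weeks with remainder 1, so 90 more Tuesdays after the first → 91.

91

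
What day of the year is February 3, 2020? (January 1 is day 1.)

Days in months before February: 31 = 31.
Plus 3 days into February → day 34.

34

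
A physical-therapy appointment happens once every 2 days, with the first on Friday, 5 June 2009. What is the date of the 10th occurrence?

23 June 2009

The 10th occurrence is 9 intervals after the first: 9 × 2 = 18 days after 5 June 2009.
18 days later is 23 June 2009.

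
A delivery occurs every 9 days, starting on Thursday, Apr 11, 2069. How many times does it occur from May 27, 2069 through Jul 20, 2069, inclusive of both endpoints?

6

Occurrences land 9·i days after Apr 11, 2069 for i = 0, 1, 2, …
May 27, 2069 is 46 days after the start; 46 ÷ 9 = 5 remainder 1; since the remainder is 1, round up to i = 6. First occurrence in the window: #7 on Jun 4, 2069 (6×9 = 54 days in).
Jul 20, 2069 is 100 days after the start; 100 ÷ 9 = 11 remainder 1. Last occurrence in the window: #12 on Jul 19, 2069.
Occurrences #7 through #12: 6 in total.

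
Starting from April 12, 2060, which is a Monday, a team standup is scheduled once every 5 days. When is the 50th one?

The 50th occurrence is 49 intervals after the first: 49 × 5 = 245 days after April 12, 2060.
April has 30 days — 18 days to the end of April leaves 227.
May has 31 days (196 left).
June has 30 days (166 left).
July has 31 days (135 left).
August has 31 days (104 left).
September has 30 days (74 left).
October has 31 days (43 left).
November has 30 days (13 left).
13 days into December → December 13, 2060.

December 13, 2060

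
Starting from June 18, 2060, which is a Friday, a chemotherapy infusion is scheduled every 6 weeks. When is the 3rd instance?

September 10, 2060

The 3rd occurrence is 2 intervals after the first: 2 × 42 = 84 days after June 18, 2060.
June has 30 days — 12 days to the end of June leaves 72.
July has 31 days (41 left).
August has 31 days (10 left).
10 days into September → September 10, 2060.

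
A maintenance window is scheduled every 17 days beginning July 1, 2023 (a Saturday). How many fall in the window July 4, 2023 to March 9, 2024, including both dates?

Occurrences land 17·i days after July 1, 2023 for i = 0, 1, 2, …
July 4, 2023 is 3 days after the start; 3 ÷ 17 = 0 remainder 3; since the remainder is 3, round up to i = 1. First occurrence in the window: #2 on July 18, 2023 (1×17 = 17 days in).
March 9, 2024 is 252 days after the start; 252 ÷ 17 = 14 remainder 14. Last occurrence in the window: #15 on February 24, 2024.
Occurrences #2 through #15: 14 in total.

14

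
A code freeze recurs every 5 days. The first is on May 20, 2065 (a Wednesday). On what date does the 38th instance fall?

The 38th occurrence is 37 intervals after the first: 37 × 5 = 185 days after May 20, 2065.
May has 31 days — 11 days to the end of May leaves 174.
Jun has 30 days (144 left).
Jul has 31 days (113 left).
Aug has 31 days (82 left).
Sep has 30 days (52 left).
Oct has 31 days (21 left).
21 days into Nov → Nov 21, 2065.

Nov 21, 2065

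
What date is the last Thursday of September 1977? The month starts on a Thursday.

September 29, 1977

September 1977 begins on a Thursday, so the first Thursday is September 1.
September 1977 has 30 days. Adding weeks: 1, 8, 15, 22, 29 — the last one ≤ 30 is the 29th.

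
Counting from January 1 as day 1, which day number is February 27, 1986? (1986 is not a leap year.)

58

Days in months before February: 31 = 31.
Plus 27 days into February → day 58.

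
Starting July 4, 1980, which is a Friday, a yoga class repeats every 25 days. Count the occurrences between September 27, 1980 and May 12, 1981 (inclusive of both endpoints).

9

Occurrences land 25·i days after July 4, 1980 for i = 0, 1, 2, …
September 27, 1980 is 85 days after the start; 85 ÷ 25 = 3 remainder 10; since the remainder is 10, round up to i = 4. First occurrence in the window: #5 on October 12, 1980 (4×25 = 100 days in).
May 12, 1981 is 312 days after the start; 312 ÷ 25 = 12 remainder 12. Last occurrence in the window: #13 on April 30, 1981.
Occurrences #5 through #13: 9 in total.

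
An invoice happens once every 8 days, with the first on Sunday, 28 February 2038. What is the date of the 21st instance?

7 August 2038

The 21st occurrence is 20 intervals after the first: 20 × 8 = 160 days after 28 February 2038.
February has 28 days — 0 days to the end of February leaves 160.
March has 31 days (129 left).
April has 30 days (99 left).
May has 31 days (68 left).
June has 30 days (38 left).
July has 31 days (7 left).
7 days into August → 7 August 2038.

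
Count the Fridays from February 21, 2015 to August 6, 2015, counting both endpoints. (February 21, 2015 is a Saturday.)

February 21, 2015 is a Saturday; the first Friday on or after it is February 27, 2015 (6 days later).
From February 27, 2015 to August 6, 2015: 1 + 31 + 30 + 31 + 30 + 31 + 6 = 160 days (rest of February, March, April, May, June, July, August).
160 ÷ 7 = 22 full weeks with remainder 6, so 22 more Fridays after the first → 23.

23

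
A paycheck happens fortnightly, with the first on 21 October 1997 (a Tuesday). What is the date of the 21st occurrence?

28 July 1998

The 21st occurrence is 20 intervals after the first: 20 × 14 = 280 days after 21 October 1997.
October has 31 days — 10 days to the end of October leaves 270.
November has 30 days (240 left).
December has 31 days (209 left).
January has 31 days (178 left).
February has 28 days (150 left).
March has 31 days (119 left).
April has 30 days (89 left).
May has 31 days (58 left).
June has 30 days (28 left).
28 days into July → 28 July 1998.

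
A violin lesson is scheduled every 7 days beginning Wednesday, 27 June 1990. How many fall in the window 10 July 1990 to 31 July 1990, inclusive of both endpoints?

Occurrences land 7·i days after 27 June 1990 for i = 0, 1, 2, …
10 July 1990 is 13 days after the start; 13 ÷ 7 = 1 remainder 6; since the remainder is 6, round up to i = 2. First occurrence in the window: #3 on 11 July 1990 (2×7 = 14 days in).
31 July 1990 is 34 days after the start; 34 ÷ 7 = 4 remainder 6. Last occurrence in the window: #5 on 25 July 1990.
Occurrences #3 through #5: 3 in total.

3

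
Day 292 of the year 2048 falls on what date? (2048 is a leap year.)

Jan has 31 days (292 − 31 = 261 remain).
Feb has 29 days (261 − 29 = 232 remain).
Mar has 31 days (232 − 31 = 201 remain).
Apr has 30 days (201 − 30 = 171 remain).
May has 31 days (171 − 31 = 140 remain).
Jun has 30 days (140 − 30 = 110 remain).
Jul has 31 days (110 − 31 = 79 remain).
Aug has 31 days (79 − 31 = 48 remain).
Sep has 30 days (48 − 30 = 18 remain).
18 into Oct → Oct 18.

Oct 18, 2048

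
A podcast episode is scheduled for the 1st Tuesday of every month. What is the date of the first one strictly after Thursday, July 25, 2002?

July 2002 starts on a Monday, so its 1st Tuesday is July 2, 2002 (1 day in).
That is not after July 25, 2002, so look at August 2002.
August 2002 starts on a Thursday, so its 1st Tuesday is August 6, 2002 (5 days in).

August 6, 2002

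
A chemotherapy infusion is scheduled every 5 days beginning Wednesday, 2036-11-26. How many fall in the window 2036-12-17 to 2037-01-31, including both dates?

9

Occurrences land 5·i days after 2036-11-26 for i = 0, 1, 2, …
2036-12-17 is 21 days after the start; 21 ÷ 5 = 4 remainder 1; since the remainder is 1, round up to i = 5. First occurrence in the window: #6 on 2036-12-21 (5×5 = 25 days in).
2037-01-31 is 66 days after the start; 66 ÷ 5 = 13 remainder 1. Last occurrence in the window: #14 on 2037-01-30.
Occurrences #6 through #14: 9 in total.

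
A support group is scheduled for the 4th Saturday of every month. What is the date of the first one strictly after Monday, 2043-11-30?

November 2043 starts on a Sunday; its first Saturday is the 7th, so the 4th Saturday is the 28th — 2043-11-28.
That is not after 2043-11-30, so look at December 2043.
December 2043 starts on a Tuesday; its first Saturday is the 5th, so the 4th Saturday is the 26th — 2043-12-26.

2043-12-26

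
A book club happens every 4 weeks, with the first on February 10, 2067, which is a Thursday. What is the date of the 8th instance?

The 8th occurrence is 7 intervals after the first: 7 × 28 = 196 days after February 10, 2067.
February has 28 days — 18 days to the end of February leaves 178.
March has 31 days (147 left).
April has 30 days (117 left).
May has 31 days (86 left).
June has 30 days (56 left).
July has 31 days (25 left).
25 days into August → August 25, 2067.

August 25, 2067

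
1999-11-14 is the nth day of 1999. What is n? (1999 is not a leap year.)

Days in months before November: 31 + 28 + 31 + 30 + 31 + 30 + 31 + 31 + 30 + 31 = 304.
Plus 14 days into November → day 318.

318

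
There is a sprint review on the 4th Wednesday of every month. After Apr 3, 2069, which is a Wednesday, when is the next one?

Apr 2069 starts on a Monday; its first Wednesday is the 3rd, so the 4th Wednesday is the 24th — Apr 24, 2069.
Apr 24, 2069 is after Apr 3, 2069, so that is the next one.

Apr 24, 2069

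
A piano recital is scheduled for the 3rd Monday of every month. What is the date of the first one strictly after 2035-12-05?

December 2035 starts on a Saturday; its first Monday is the 3rd, so the 3rd Monday is the 17th — 2035-12-17.
2035-12-17 is after 2035-12-05, so that is the next one.

2035-12-17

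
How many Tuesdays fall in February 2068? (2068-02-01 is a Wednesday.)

4

2068-02-01 is a Wednesday; the first Tuesday on or after it is 2068-02-07 (6 days later).
From 2068-02-07 to 2068-02-29 is 29 − 7 = 22 days.
22 ÷ 7 = 3 full weeks with remainder 1, so 3 more Tuesdays after the first → 4.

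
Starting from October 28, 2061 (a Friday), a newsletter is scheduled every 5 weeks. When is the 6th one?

The 6th occurrence is 5 intervals after the first: 5 × 35 = 175 days after October 28, 2061.
October has 31 days — 3 days to the end of October leaves 172.
November has 30 days (142 left).
December has 31 days (111 left).
January has 31 days (80 left).
February has 28 days (52 left).
March has 31 days (21 left).
21 days into April → April 21, 2062.

April 21, 2062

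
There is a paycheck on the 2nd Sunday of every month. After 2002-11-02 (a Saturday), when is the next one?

2002-11-10

November 2002 starts on a Friday; its first Sunday is the 3rd, so the 2nd Sunday is the 10th — 2002-11-10.
2002-11-10 is after 2002-11-02, so that is the next one.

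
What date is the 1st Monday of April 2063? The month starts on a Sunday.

2 April 2063

April 2063 begins on a Sunday, so the first Monday is April 2 (1 day later).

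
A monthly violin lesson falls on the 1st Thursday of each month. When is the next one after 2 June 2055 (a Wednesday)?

June 2055 starts on a Tuesday, so its 1st Thursday is 3 June 2055 (2 days in).
3 June 2055 is after 2 June 2055, so that is the next one.

3 June 2055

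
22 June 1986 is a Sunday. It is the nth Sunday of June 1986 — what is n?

Day 22 falls in week ⌈22/7⌉ of the month.
Days 1–7 hold the 1st Sunday, 8–14 the 2nd, 15–21 the 3rd, 22–28 the 4th, 29–31 the 5th.
22 is in the range for the 4th.

4th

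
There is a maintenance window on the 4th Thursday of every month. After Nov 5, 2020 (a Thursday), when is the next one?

Nov 2020 starts on a Sunday; its first Thursday is the 5th, so the 4th Thursday is the 26th — Nov 26, 2020.
Nov 26, 2020 is after Nov 5, 2020, so that is the next one.

Nov 26, 2020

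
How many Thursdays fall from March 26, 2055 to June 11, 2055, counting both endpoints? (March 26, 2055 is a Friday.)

11

March 26, 2055 is a Friday; the first Thursday on or after it is April 1, 2055 (6 days later).
From April 1, 2055 to June 11, 2055: 29 + 31 + 11 = 71 days (rest of April, May, June).
71 ÷ 7 = 10 full weeks with remainder 1, so 10 more Thursdays after the first → 11.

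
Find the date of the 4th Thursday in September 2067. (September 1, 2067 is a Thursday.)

2067-09-22

September 2067 begins on a Thursday, so the first Thursday is September 1.
The 4th Thursday is 3 weeks later: 1 + 21 = 22.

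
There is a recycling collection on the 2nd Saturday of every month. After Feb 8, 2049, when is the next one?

Feb 2049 starts on a Monday; its first Saturday is the 6th, so the 2nd Saturday is the 13th — Feb 13, 2049.
Feb 13, 2049 is after Feb 8, 2049, so that is the next one.

Feb 13, 2049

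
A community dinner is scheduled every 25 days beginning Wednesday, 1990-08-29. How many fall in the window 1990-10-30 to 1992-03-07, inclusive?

20

Occurrences land 25·i days after 1990-08-29 for i = 0, 1, 2, …
1990-10-30 is 62 days after the start; 62 ÷ 25 = 2 remainder 12; since the remainder is 12, round up to i = 3. First occurrence in the window: #4 on 1990-11-12 (3×25 = 75 days in).
1992-03-07 is 556 days after the start; 556 ÷ 25 = 22 remainder 6. Last occurrence in the window: #23 on 1992-03-01.
Occurrences #4 through #23: 20 in total.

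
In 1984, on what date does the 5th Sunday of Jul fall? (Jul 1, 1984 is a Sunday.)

Jul 1984 begins on a Sunday, so the first Sunday is Jul 1.
The 5th Sunday is 4 weeks later: 1 + 28 = 29.

Jul 29, 1984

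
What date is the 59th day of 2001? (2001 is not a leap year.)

Feb 28, 2001

Jan has 31 days (59 − 31 = 28 remain).
28 into Feb → Feb 28.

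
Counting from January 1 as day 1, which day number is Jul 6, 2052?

Days in months before Jul: 31 + 29 + 31 + 30 + 31 + 30 = 182.
Plus 6 days into Jul → day 188.

188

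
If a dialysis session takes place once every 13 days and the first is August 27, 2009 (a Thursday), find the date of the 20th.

May 1, 2010

The 20th occurrence is 19 intervals after the first: 19 × 13 = 247 days after August 27, 2009.
August has 31 days — 4 days to the end of August leaves 243.
September has 30 days (213 left).
October has 31 days (182 left).
November has 30 days (152 left).
December has 31 days (121 left).
January has 31 days (90 left).
February has 28 days (62 left).
March has 31 days (31 left).
April has 30 days (1 left).
1 day into May → May 1, 2010.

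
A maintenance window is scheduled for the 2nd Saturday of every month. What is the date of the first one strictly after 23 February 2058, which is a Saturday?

9 March 2058

February 2058 starts on a Friday; its first Saturday is the 2nd, so the 2nd Saturday is the 9th — 9 February 2058.
That is not after 23 February 2058, so look at March 2058.
March 2058 starts on a Friday; its first Saturday is the 2nd, so the 2nd Saturday is the 9th — 9 March 2058.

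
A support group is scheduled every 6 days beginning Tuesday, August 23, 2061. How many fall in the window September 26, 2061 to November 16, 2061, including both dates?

9

Occurrences land 6·i days after August 23, 2061 for i = 0, 1, 2, …
September 26, 2061 is 34 days after the start; 34 ÷ 6 = 5 remainder 4; since the remainder is 4, round up to i = 6. First occurrence in the window: #7 on September 28, 2061 (6×6 = 36 days in).
November 16, 2061 is 85 days after the start; 85 ÷ 6 = 14 remainder 1. Last occurrence in the window: #15 on November 15, 2061.
Occurrences #7 through #15: 9 in total.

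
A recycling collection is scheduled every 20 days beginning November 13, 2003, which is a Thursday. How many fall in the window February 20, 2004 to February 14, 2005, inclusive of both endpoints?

Occurrences land 20·i days after November 13, 2003 for i = 0, 1, 2, …
February 20, 2004 is 99 days after the start; 99 ÷ 20 = 4 remainder 19; since the remainder is 19, round up to i = 5. First occurrence in the window: #6 on February 21, 2004 (5×20 = 100 days in).
February 14, 2005 is 459 days after the start; 459 ÷ 20 = 22 remainder 19. Last occurrence in the window: #23 on January 26, 2005.
Occurrences #6 through #23: 18 in total.

18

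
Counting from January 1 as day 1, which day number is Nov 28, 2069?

Days in months before Nov: 31 + 28 + 31 + 30 + 31 + 30 + 31 + 31 + 30 + 31 = 304.
Plus 28 days into Nov → day 332.

332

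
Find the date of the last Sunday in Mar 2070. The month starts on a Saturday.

Mar 2070 begins on a Saturday, so the first Sunday is Mar 2 (1 day later).
Mar 2070 has 31 days. Adding weeks: 2, 9, 16, 23, 30 — the last one ≤ 31 is the 30th.

Mar 30, 2070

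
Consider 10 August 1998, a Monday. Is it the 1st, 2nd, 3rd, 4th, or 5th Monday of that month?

2nd

Day 10 falls in week ⌈10/7⌉ of the month.
Days 1–7 hold the 1st Monday, 8–14 the 2nd, 15–21 the 3rd, 22–28 the 4th, 29–31 the 5th.
10 is in the range for the 2nd.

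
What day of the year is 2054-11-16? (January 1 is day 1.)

Days in months before November: 31 + 28 + 31 + 30 + 31 + 30 + 31 + 31 + 30 + 31 = 304.
Plus 16 days into November → day 320.

320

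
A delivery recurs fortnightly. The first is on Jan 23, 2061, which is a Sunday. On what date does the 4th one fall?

The 4th occurrence is 3 intervals after the first: 3 × 14 = 42 days after Jan 23, 2061.
Jan has 31 days — 8 days to the end of Jan leaves 34.
Feb has 28 days (6 left).
6 days into Mar → Mar 6, 2061.

Mar 6, 2061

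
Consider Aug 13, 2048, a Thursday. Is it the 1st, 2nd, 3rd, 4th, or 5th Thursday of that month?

Day 13 falls in week ⌈13/7⌉ of the month.
Days 1–7 hold the 1st Thursday, 8–14 the 2nd, 15–21 the 3rd, 22–28 the 4th, 29–31 the 5th.
13 is in the range for the 2nd.

2nd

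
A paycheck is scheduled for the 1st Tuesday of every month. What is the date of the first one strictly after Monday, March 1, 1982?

March 2, 1982

March 1982 starts on a Monday, so its 1st Tuesday is March 2, 1982 (1 day in).
March 2, 1982 is after March 1, 1982, so that is the next one.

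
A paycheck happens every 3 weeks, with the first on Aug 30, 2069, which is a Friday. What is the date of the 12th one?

Apr 18, 2070

The 12th occurrence is 11 intervals after the first: 11 × 21 = 231 days after Aug 30, 2069.
Aug has 31 days — 1 day to the end of Aug leaves 230.
Sep has 30 days (200 left).
Oct has 31 days (169 left).
Nov has 30 days (139 left).
Dec has 31 days (108 left).
Jan has 31 days (77 left).
Feb has 28 days (49 left).
Mar has 31 days (18 left).
18 days into Apr → Apr 18, 2070.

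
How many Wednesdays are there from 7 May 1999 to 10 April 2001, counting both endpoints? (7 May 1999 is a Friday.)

100

7 May 1999 is a Friday; the first Wednesday on or after it is 12 May 1999 (5 days later).
From 12 May 1999 to 10 April 2001: 233 + 366 + 100 = 699 days (rest of 1999, 2000, to 10 April 2001 in 2001).
699 ÷ 7 = 99 full weeks with remainder 6, so 99 more Wednesdays after the first → 100.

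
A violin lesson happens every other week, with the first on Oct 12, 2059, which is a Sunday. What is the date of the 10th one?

Feb 15, 2060

The 10th occurrence is 9 intervals after the first: 9 × 14 = 126 days after Oct 12, 2059.
Oct has 31 days — 19 days to the end of Oct leaves 107.
Nov has 30 days (77 left).
Dec has 31 days (46 left).
Jan has 31 days (15 left).
15 days into Feb → Feb 15, 2060.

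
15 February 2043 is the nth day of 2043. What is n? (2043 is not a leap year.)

Days in months before February: 31 = 31.
Plus 15 days into February → day 46.

46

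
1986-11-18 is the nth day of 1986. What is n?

Days in months before November: 31 + 28 + 31 + 30 + 31 + 30 + 31 + 31 + 30 + 31 = 304.
Plus 18 days into November → day 322.

322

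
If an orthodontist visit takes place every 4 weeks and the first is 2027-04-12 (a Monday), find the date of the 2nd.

The 2nd occurrence is 1 interval after the first: 1 × 28 = 28 days after 2027-04-12.
April has 30 days — 18 days to the end of April leaves 10.
10 days into May → 2027-05-10.

2027-05-10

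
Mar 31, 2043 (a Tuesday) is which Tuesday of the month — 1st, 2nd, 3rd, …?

Day 31 falls in week ⌈31/7⌉ of the month.
Days 1–7 hold the 1st Tuesday, 8–14 the 2nd, 15–21 the 3rd, 22–28 the 4th, 29–31 the 5th.
31 is in the range for the 5th.

5th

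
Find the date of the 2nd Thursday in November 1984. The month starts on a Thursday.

November 1984 begins on a Thursday, so the first Thursday is November 1.
The 2nd Thursday is 1 weeks later: 1 + 7 = 8.

1984-11-08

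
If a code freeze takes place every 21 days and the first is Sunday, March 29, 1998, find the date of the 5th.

June 21, 1998

The 5th occurrence is 4 intervals after the first: 4 × 21 = 84 days after March 29, 1998.
March has 31 days — 2 days to the end of March leaves 82.
April has 30 days (52 left).
May has 31 days (21 left).
21 days into June → June 21, 1998.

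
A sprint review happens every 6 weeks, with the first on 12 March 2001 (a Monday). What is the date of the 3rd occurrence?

The 3rd occurrence is 2 intervals after the first: 2 × 42 = 84 days after 12 March 2001.
March has 31 days — 19 days to the end of March leaves 65.
April has 30 days (35 left).
May has 31 days (4 left).
4 days into June → 4 June 2001.

4 June 2001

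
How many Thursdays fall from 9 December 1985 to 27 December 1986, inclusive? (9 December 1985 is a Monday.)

55

9 December 1985 is a Monday; the first Thursday on or after it is 12 December 1985 (3 days later).
From 12 December 1985 to 27 December 1986: 19 + 361 = 380 days (rest of 1985, to 27 December 1986 in 1986).
380 ÷ 7 = 54 full weeks with remainder 2, so 54 more Thursdays after the first → 55.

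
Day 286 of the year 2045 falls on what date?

January has 31 days (286 − 31 = 255 remain).
February has 28 days (255 − 28 = 227 remain).
March has 31 days (227 − 31 = 196 remain).
April has 30 days (196 − 30 = 166 remain).
May has 31 days (166 − 31 = 135 remain).
June has 30 days (135 − 30 = 105 remain).
July has 31 days (105 − 31 = 74 remain).
August has 31 days (74 − 31 = 43 remain).
September has 30 days (43 − 30 = 13 remain).
13 into October → October 13.

October 13, 2045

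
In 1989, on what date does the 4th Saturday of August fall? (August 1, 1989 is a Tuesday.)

August 26, 1989

August 1989 begins on a Tuesday, so the first Saturday is August 5 (4 days later).
The 4th Saturday is 3 weeks later: 5 + 21 = 26.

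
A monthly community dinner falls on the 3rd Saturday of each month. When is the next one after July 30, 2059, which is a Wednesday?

August 16, 2059

July 2059 starts on a Tuesday; its first Saturday is the 5th, so the 3rd Saturday is the 19th — July 19, 2059.
That is not after July 30, 2059, so look at August 2059.
August 2059 starts on a Friday; its first Saturday is the 2nd, so the 3rd Saturday is the 16th — August 16, 2059.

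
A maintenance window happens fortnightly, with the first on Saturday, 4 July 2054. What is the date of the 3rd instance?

The 3rd occurrence is 2 intervals after the first: 2 × 14 = 28 days after 4 July 2054.
July has 31 days — 27 days to the end of July leaves 1.
1 day into August → 1 August 2054.

1 August 2054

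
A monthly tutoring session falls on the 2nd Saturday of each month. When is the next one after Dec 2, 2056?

Dec 2056 starts on a Friday; its first Saturday is the 2nd, so the 2nd Saturday is the 9th — Dec 9, 2056.
Dec 9, 2056 is after Dec 2, 2056, so that is the next one.

Dec 9, 2056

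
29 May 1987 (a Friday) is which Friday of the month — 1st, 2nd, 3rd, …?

5th

Day 29 falls in week ⌈29/7⌉ of the month.
Days 1–7 hold the 1st Friday, 8–14 the 2nd, 15–21 the 3rd, 22–28 the 4th, 29–31 the 5th.
29 is in the range for the 5th.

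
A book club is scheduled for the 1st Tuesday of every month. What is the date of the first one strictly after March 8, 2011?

April 5, 2011

March 2011 starts on a Tuesday, so its 1st Tuesday is March 1, 2011.
That is not after March 8, 2011, so look at April 2011.
April 2011 starts on a Friday, so its 1st Tuesday is April 5, 2011 (4 days in).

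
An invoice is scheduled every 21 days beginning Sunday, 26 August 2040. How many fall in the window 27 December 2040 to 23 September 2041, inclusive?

13

Occurrences land 21·i days after 26 August 2040 for i = 0, 1, 2, …
27 December 2040 is 123 days after the start; 123 ÷ 21 = 5 remainder 18; since the remainder is 18, round up to i = 6. First occurrence in the window: #7 on 30 December 2040 (6×21 = 126 days in).
23 September 2041 is 393 days after the start; 393 ÷ 21 = 18 remainder 15. Last occurrence in the window: #19 on 8 September 2041.
Occurrences #7 through #19: 13 in total.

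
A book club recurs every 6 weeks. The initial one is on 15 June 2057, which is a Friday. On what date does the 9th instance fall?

The 9th occurrence is 8 intervals after the first: 8 × 42 = 336 days after 15 June 2057.
June has 30 days — 15 days to the end of June leaves 321.
July has 31 days (290 left).
August has 31 days (259 left).
September has 30 days (229 left).
October has 31 days (198 left).
November has 30 days (168 left).
December has 31 days (137 left).
January has 31 days (106 left).
February has 28 days (78 left).
March has 31 days (47 left).
April has 30 days (17 left).
17 days into May → 17 May 2058.

17 May 2058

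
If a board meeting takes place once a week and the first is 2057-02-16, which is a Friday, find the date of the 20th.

The 20th occurrence is 19 intervals after the first: 19 × 7 = 133 days after 2057-02-16.
February has 28 days — 12 days to the end of February leaves 121.
March has 31 days (90 left).
April has 30 days (60 left).
May has 31 days (29 left).
29 days into June → 2057-06-29.

2057-06-29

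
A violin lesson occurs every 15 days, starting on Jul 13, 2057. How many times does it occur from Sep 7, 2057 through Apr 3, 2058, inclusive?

14

Occurrences land 15·i days after Jul 13, 2057 for i = 0, 1, 2, …
Sep 7, 2057 is 56 days after the start; 56 ÷ 15 = 3 remainder 11; since the remainder is 11, round up to i = 4. First occurrence in the window: #5 on Sep 11, 2057 (4×15 = 60 days in).
Apr 3, 2058 is 264 days after the start; 264 ÷ 15 = 17 remainder 9. Last occurrence in the window: #18 on Mar 25, 2058.
Occurrences #5 through #18: 14 in total.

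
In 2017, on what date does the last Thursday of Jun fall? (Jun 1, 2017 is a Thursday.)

Jun 2017 begins on a Thursday, so the first Thursday is Jun 1.
Jun 2017 has 30 days. Adding weeks: 1, 8, 15, 22, 29 — the last one ≤ 30 is the 29th.

Jun 29, 2017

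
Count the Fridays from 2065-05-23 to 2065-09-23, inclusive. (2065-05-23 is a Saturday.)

17

2065-05-23 is a Saturday; the first Friday on or after it is 2065-05-29 (6 days later).
From 2065-05-29 to 2065-09-23: 2 + 30 + 31 + 31 + 23 = 117 days (rest of May, June, July, August, September).
117 ÷ 7 = 16 full weeks with remainder 5, so 16 more Fridays after the first → 17.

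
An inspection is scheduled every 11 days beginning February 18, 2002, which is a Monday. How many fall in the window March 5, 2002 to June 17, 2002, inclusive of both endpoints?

Occurrences land 11·i days after February 18, 2002 for i = 0, 1, 2, …
March 5, 2002 is 15 days after the start; 15 ÷ 11 = 1 remainder 4; since the remainder is 4, round up to i = 2. First occurrence in the window: #3 on March 12, 2002 (2×11 = 22 days in).
June 17, 2002 is 119 days after the start; 119 ÷ 11 = 10 remainder 9. Last occurrence in the window: #11 on June 8, 2002.
Occurrences #3 through #11: 9 in total.

9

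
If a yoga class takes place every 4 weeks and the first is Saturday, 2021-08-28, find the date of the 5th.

The 5th occurrence is 4 intervals after the first: 4 × 28 = 112 days after 2021-08-28.
August has 31 days — 3 days to the end of August leaves 109.
September has 30 days (79 left).
October has 31 days (48 left).
November has 30 days (18 left).
18 days into December → 2021-12-18.

2021-12-18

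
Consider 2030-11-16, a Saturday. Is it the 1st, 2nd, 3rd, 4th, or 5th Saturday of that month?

3rd

Day 16 falls in week ⌈16/7⌉ of the month.
Days 1–7 hold the 1st Saturday, 8–14 the 2nd, 15–21 the 3rd, 22–28 the 4th, 29–31 the 5th.
16 is in the range for the 3rd.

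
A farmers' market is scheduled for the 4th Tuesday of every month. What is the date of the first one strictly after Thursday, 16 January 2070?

28 January 2070

January 2070 starts on a Wednesday; its first Tuesday is the 7th, so the 4th Tuesday is the 28th — 28 January 2070.
28 January 2070 is after 16 January 2070, so that is the next one.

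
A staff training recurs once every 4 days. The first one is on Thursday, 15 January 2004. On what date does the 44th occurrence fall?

The 44th occurrence is 43 intervals after the first: 43 × 4 = 172 days after 15 January 2004.
January has 31 days — 16 days to the end of January leaves 156.
February has 29 days (127 left).
March has 31 days (96 left).
April has 30 days (66 left).
May has 31 days (35 left).
June has 30 days (5 left).
5 days into July → 5 July 2004.

5 July 2004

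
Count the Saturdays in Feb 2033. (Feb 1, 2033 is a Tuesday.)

Feb 1, 2033 is a Tuesday; the first Saturday on or after it is Feb 5, 2033 (4 days later).
From Feb 5, 2033 to Feb 28, 2033 is 28 − 5 = 23 days.
23 ÷ 7 = 3 full weeks with remainder 2, so 3 more Saturdays after the first → 4.

4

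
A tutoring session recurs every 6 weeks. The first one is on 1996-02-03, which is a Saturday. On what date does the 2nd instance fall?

1996-03-16

The 2nd occurrence is 1 interval after the first: 1 × 42 = 42 days after 1996-02-03.
February has 29 days — 26 days to the end of February leaves 16.
16 days into March → 1996-03-16.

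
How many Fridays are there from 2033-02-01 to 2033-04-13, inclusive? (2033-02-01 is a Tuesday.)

2033-02-01 is a Tuesday; the first Friday on or after it is 2033-02-04 (3 days later).
From 2033-02-04 to 2033-04-13: 24 + 31 + 13 = 68 days (rest of February, March, April).
68 ÷ 7 = 9 full weeks with remainder 5, so 9 more Fridays after the first → 10.

10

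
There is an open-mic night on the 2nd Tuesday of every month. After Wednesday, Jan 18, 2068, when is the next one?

Jan 2068 starts on a Sunday; its first Tuesday is the 3rd, so the 2nd Tuesday is the 10th — Jan 10, 2068.
That is not after Jan 18, 2068, so look at Feb 2068.
Feb 2068 starts on a Wednesday; its first Tuesday is the 7th, so the 2nd Tuesday is the 14th — Feb 14, 2068.

Feb 14, 2068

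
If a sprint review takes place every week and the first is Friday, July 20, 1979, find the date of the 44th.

May 16, 1980

The 44th occurrence is 43 intervals after the first: 43 × 7 = 301 days after July 20, 1979.
July has 31 days — 11 days to the end of July leaves 290.
August has 31 days (259 left).
September has 30 days (229 left).
October has 31 days (198 left).
November has 30 days (168 left).
December has 31 days (137 left).
January has 31 days (106 left).
February has 29 days (77 left).
March has 31 days (46 left).
April has 30 days (16 left).
16 days into May → May 16, 1980.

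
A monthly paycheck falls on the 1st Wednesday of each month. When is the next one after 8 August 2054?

2 September 2054

August 2054 starts on a Saturday, so its 1st Wednesday is 5 August 2054 (4 days in).
That is not after 8 August 2054, so look at September 2054.
September 2054 starts on a Tuesday, so its 1st Wednesday is 2 September 2054 (1 day in).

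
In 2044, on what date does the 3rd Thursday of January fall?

The first Thursday of January 2044 is January 7.
The 3rd Thursday is 2 weeks later: 7 + 14 = 21.

January 21, 2044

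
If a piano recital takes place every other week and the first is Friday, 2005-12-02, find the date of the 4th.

2006-01-13

The 4th occurrence is 3 intervals after the first: 3 × 14 = 42 days after 2005-12-02.
December has 31 days — 29 days to the end of December leaves 13.
13 days into January → 2006-01-13.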